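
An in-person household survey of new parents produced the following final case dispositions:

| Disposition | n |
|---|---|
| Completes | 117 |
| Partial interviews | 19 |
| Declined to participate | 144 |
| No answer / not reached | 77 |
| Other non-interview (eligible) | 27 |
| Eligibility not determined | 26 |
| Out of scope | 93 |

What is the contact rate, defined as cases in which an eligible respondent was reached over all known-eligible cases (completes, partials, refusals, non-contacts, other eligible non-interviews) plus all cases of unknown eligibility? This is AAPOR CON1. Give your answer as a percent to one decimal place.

74.9%

Num → 117 + 19 + 144 + 27 = 307
Denom → 117 + 19 + 144 + 77 + 27 + 26 = 410
CON1 = 307 / 410 = 0.7488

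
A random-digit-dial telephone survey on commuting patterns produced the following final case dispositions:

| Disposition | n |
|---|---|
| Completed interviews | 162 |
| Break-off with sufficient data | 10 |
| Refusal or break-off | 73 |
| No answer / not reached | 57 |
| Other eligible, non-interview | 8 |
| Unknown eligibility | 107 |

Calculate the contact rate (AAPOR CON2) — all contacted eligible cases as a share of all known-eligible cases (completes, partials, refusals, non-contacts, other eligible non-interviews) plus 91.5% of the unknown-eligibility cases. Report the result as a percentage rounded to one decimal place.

62.0%

Num = 162 + 10 + 73 + 8 = 253
Determined eligible = 162 + 10 + 73 + 57 + 8 = 310
Estimated eligible among unknowns = 0.9150 × 107 = 97.91
Denominator = 310 + 97.91 = 407.91
CON2 = 253 / 407.91 = 0.6202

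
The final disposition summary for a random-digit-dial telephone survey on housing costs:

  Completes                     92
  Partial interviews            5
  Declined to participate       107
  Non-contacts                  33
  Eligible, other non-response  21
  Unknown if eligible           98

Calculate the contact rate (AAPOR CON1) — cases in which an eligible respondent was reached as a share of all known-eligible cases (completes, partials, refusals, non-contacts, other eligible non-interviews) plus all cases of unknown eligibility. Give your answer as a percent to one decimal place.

63.2%

Num = 92 + 5 + 107 + 21 = 225
Denom = 92 + 5 + 107 + 33 + 21 + 98 = 356
CON1 = 225 / 356 = 0.6320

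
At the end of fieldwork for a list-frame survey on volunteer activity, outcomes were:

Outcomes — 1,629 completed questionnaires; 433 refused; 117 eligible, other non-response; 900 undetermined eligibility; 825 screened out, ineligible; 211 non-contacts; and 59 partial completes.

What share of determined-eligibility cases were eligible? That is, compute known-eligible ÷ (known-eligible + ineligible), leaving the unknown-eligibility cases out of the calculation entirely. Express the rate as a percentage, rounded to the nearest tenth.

Eligible (known) = 1629 + 59 + 433 + 211 + 117 = 2449
e = 2449 / (2449 + 825) = 2449 / 3274 = 0.7480

74.8%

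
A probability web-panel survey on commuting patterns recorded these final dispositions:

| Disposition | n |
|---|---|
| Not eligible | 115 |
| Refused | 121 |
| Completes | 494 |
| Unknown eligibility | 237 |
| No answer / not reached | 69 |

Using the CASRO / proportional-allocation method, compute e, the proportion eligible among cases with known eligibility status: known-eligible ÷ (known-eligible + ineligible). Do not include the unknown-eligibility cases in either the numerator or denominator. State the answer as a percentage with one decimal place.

Determined eligible → 494 + 121 + 69 = 684
e = 684 / (684 + 115) = 684 / 799 = 0.8561

85.6%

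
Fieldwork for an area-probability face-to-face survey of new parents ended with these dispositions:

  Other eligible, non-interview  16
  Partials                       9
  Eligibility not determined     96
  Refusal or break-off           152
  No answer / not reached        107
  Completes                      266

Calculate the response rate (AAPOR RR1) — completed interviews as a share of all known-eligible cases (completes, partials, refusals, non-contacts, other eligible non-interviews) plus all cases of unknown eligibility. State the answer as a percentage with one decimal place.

41.2%

Numerator → 266
Base → 266 + 9 + 152 + 107 + 16 + 96 = 646
RR1 = 266 / 646 = 0.4118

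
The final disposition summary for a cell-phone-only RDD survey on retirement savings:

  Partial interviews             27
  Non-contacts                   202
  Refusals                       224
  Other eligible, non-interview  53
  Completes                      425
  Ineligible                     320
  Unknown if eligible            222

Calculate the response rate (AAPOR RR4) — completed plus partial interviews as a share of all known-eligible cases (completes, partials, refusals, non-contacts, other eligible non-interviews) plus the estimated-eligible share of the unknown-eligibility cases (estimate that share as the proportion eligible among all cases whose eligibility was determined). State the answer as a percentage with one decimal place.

Num = 425 + 27 = 452
Determined eligible = 425 + 27 + 224 + 202 + 53 = 931
e = 931 / (931 + 320) = 931 / 1251 = 0.7442
Eligible share of unknowns = 0.7442 × 222 = 165.21
Base = 931 + 165.21 = 1096.21
RR4 = 452 / 1096.21 = 0.4123

41.2%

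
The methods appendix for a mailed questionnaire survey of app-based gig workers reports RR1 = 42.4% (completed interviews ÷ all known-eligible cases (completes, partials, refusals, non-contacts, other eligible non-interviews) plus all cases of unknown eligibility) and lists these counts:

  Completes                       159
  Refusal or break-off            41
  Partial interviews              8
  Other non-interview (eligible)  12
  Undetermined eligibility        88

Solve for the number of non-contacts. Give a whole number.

RR1 = 159 / D = 0.424
D = 159 / 0.424 = 375.0
Other denominator terms total 308
non-contacts = 375.0 − 308 ≈ 67

67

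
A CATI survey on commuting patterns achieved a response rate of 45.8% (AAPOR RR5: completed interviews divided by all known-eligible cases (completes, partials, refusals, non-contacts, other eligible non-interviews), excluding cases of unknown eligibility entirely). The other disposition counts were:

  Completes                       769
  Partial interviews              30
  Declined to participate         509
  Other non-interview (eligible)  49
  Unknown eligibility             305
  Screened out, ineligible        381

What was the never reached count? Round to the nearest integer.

322

RR5 = 769 / D = 0.458
D = 769 / 0.458 = 1679.0
Remaining denominator categories sum to 1357
never reached = 1679.0 − 1357 ≈ 322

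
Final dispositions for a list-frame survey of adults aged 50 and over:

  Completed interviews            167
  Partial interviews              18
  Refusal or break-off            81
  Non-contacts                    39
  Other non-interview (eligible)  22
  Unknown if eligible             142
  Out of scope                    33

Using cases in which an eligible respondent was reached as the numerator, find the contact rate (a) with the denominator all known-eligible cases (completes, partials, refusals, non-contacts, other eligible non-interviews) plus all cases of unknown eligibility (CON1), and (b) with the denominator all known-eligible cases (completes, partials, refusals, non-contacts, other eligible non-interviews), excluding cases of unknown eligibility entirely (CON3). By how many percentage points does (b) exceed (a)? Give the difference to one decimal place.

Top → 167 + 18 + 81 + 22 = 288
Base → 167 + 18 + 81 + 39 + 22 + 142 = 469
CON1 = 288 / 469 = 0.6141
Base → 167 + 18 + 81 + 39 + 22 = 327
CON3 = 288 / 327 = 0.8807
Difference = 88.07 − 61.41 = 26.66 percentage points

26.7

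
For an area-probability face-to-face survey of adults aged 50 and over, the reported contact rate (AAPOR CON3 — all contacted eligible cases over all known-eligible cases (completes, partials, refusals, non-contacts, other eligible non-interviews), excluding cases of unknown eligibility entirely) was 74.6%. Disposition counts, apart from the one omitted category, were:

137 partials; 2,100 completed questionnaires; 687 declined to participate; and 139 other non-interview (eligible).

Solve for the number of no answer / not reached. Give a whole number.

Numerator → 2100 + 137 + 687 + 139 = 3063
CON3 = 3063 / D = 0.746
D = 3063 / 0.746 = 4105.9
Remaining denominator categories sum to 3063
no answer / not reached = 4105.9 − 3063 ≈ 1043

1043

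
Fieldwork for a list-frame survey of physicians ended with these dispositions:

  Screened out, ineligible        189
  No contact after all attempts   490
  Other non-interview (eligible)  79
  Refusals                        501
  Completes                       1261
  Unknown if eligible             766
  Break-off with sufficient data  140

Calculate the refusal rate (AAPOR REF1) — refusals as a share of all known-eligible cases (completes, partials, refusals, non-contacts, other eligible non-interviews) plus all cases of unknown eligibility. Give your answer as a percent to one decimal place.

Num → 501
Base → 1261 + 140 + 501 + 490 + 79 + 766 = 3237
REF1 = 501 / 3237 = 0.1548

15.5%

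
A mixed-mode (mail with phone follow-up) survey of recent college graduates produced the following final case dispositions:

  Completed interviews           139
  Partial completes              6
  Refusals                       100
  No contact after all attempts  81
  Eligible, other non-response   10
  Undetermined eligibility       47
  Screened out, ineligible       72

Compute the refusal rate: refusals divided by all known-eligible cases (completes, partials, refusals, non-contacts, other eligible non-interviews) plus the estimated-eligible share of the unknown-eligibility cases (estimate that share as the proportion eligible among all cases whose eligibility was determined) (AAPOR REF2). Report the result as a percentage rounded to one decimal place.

26.7%

Numerator = 100
Known eligible = 139 + 6 + 100 + 81 + 10 = 336
e = 336 / (336 + 72) = 336 / 408 = 0.8235
Eligible share of unknowns = 0.8235 × 47 = 38.70
Denom = 336 + 38.70 = 374.70
REF2 = 100 / 374.70 = 0.2669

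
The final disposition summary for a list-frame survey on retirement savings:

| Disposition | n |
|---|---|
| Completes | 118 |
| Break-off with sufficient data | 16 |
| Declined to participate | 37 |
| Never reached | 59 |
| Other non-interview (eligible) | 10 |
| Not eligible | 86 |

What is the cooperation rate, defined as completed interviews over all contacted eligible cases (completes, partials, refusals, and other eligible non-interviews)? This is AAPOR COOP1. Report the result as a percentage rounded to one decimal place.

Numerator: 118
Denominator: 118 + 16 + 37 + 10 = 181
COOP1 = 118 / 181 = 0.6519

65.2%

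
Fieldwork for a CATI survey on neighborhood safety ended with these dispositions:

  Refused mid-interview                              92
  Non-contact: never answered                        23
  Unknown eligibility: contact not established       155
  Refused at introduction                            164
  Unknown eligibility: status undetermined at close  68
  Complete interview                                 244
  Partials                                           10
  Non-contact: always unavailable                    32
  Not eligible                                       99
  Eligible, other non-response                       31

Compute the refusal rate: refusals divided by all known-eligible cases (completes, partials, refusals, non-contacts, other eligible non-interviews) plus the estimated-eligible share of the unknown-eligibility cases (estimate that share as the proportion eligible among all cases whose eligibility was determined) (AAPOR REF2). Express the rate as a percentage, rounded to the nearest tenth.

32.5%

Refusals = 164 + 92 = 256
Never reached = 23 + 32 = 55
Undetermined eligibility = 155 + 68 = 223
Num: 256
Known eligible: 244 + 10 + 256 + 55 + 31 = 596
e = 596 / (596 + 99) = 596 / 695 = 0.8576
Eligible share of unknowns: 0.8576 × 223 = 191.24
Base: 596 + 191.24 = 787.24
REF2 = 256 / 787.24 = 0.3252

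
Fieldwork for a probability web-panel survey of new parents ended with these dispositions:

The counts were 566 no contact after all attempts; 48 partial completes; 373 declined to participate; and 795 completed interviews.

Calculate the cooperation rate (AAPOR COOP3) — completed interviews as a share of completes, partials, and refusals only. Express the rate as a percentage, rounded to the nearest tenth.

Numerator = 795
Base = 795 + 48 + 373 = 1216
COOP3 = 795 / 1216 = 0.6538

65.4%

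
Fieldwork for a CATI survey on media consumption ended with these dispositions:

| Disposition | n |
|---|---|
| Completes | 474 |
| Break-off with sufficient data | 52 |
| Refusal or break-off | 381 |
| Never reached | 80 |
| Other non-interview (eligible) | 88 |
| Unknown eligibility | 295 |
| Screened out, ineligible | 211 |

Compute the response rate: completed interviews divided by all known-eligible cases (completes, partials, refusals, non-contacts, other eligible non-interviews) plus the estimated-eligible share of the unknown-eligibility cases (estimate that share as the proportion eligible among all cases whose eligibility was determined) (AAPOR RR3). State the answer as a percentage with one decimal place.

Numerator: 474
Determined eligible: 474 + 52 + 381 + 80 + 88 = 1075
e = 1075 / (1075 + 211) = 1075 / 1286 = 0.8359
e × U: 0.8359 × 295 = 246.59
Denominator: 1075 + 246.59 = 1321.59
RR3 = 474 / 1321.59 = 0.3587

35.9%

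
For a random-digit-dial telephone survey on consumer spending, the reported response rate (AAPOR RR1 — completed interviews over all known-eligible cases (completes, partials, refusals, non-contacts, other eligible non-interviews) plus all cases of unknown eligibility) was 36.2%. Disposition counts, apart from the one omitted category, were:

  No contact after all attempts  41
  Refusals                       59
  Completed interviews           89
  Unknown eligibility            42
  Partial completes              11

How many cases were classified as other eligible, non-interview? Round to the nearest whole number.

4

RR1 = 89 / D = 0.362
D = 89 / 0.362 = 245.9
Rest of base = 242
other eligible, non-interview = 245.9 − 242 ≈ 4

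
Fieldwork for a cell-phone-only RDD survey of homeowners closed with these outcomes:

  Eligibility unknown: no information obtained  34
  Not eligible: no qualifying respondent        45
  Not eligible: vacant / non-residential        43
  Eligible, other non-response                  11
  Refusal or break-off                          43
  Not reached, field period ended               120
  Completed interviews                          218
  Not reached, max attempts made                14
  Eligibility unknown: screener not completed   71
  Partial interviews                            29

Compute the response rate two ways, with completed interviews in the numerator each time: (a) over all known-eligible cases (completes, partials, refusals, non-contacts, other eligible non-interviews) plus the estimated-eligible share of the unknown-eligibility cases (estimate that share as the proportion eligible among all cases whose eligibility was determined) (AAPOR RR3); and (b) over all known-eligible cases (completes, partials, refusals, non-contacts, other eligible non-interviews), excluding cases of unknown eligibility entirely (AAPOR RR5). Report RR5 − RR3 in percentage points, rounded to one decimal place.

8.4

Non-contacts = 120 + 14 = 134
Unknown eligibility = 71 + 34 = 105
Out of scope = 45 + 43 = 88
Numerator: 218
Determined eligible: 218 + 29 + 43 + 134 + 11 = 435
e = 435 / (435 + 88) = 435 / 523 = 0.8317
Estimated eligible among unknowns: 0.8317 × 105 = 87.33
Denominator: 435 + 87.33 = 522.33
RR3 = 218 / 522.33 = 0.4174
Denominator: 218 + 29 + 43 + 134 + 11 = 435
RR5 = 218 / 435 = 0.5011
Difference = 50.11 − 41.74 = 8.37 percentage points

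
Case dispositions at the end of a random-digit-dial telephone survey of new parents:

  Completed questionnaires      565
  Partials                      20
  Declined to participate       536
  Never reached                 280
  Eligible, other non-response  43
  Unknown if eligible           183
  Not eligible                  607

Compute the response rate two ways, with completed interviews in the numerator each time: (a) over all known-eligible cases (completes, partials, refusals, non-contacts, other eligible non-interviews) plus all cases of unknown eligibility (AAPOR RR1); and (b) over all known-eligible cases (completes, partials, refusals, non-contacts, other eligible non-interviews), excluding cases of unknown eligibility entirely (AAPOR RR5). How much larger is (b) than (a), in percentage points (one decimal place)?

Numerator: 565
Denominator: 565 + 20 + 536 + 280 + 43 + 183 = 1627
RR1 = 565 / 1627 = 0.3473
Denominator: 565 + 20 + 536 + 280 + 43 = 1444
RR5 = 565 / 1444 = 0.3913
Difference = 39.13 − 34.73 = 4.40 percentage points

4.4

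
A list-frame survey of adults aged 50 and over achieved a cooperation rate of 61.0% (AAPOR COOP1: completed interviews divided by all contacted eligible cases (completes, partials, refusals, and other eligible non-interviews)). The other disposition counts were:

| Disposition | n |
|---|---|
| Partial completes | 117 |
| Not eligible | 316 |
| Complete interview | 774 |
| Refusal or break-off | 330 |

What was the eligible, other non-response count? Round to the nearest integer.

48

COOP1 = 774 / D = 0.610
D = 774 / 0.610 = 1268.9
Rest of base = 1221
eligible, other non-response = 1268.9 − 1221 ≈ 48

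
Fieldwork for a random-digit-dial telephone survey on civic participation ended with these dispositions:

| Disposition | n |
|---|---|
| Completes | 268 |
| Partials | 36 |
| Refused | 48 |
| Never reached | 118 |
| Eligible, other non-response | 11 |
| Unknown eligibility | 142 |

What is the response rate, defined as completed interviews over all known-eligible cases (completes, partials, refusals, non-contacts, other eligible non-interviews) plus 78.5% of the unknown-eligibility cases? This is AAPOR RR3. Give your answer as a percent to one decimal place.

45.2%

Top → 268
Determined eligible → 268 + 36 + 48 + 118 + 11 = 481
Eligible share of unknowns → 0.7850 × 142 = 111.47
Denominator → 481 + 111.47 = 592.47
RR3 = 268 / 592.47 = 0.4523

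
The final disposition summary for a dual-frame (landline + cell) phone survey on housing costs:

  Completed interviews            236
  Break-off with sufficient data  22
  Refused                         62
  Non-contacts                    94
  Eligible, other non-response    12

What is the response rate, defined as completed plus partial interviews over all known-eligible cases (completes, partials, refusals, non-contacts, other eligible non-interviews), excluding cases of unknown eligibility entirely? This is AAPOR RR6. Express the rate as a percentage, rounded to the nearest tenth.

60.6%

Numerator → 236 + 22 = 258
Denom → 236 + 22 + 62 + 94 + 12 = 426
RR6 = 258 / 426 = 0.6056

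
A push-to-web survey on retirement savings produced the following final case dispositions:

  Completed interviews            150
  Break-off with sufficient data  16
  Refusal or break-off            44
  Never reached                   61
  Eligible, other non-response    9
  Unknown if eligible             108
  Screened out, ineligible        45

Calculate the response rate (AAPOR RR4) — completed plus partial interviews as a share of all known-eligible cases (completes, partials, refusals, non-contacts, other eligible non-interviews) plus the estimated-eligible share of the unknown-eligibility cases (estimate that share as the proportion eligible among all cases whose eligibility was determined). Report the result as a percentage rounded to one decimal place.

44.5%

Numerator → 150 + 16 = 166
Known eligible → 150 + 16 + 44 + 61 + 9 = 280
e = 280 / (280 + 45) = 280 / 325 = 0.8615
e × U → 0.8615 × 108 = 93.04
Denominator → 280 + 93.04 = 373.04
RR4 = 166 / 373.04 = 0.4450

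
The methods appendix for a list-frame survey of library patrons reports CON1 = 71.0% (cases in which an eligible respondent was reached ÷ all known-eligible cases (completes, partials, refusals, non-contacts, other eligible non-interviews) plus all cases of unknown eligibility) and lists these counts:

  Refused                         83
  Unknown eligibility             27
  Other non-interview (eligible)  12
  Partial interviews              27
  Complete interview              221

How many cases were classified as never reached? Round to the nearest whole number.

113

Top → 221 + 27 + 83 + 12 = 343
CON1 = 343 / D = 0.710
D = 343 / 0.710 = 483.1
Remaining denominator categories sum to 370
never reached = 483.1 − 370 ≈ 113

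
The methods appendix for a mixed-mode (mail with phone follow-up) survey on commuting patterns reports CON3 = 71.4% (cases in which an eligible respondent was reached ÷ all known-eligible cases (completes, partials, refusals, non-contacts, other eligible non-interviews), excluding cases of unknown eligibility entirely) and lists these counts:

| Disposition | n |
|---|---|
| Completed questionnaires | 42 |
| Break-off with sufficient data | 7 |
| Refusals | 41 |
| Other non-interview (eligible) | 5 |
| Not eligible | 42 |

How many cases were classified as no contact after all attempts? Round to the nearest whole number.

Num = 42 + 7 + 41 + 5 = 95
CON3 = 95 / D = 0.714
D = 95 / 0.714 = 133.1
Rest of base = 95
no contact after all attempts = 133.1 − 95 ≈ 38

38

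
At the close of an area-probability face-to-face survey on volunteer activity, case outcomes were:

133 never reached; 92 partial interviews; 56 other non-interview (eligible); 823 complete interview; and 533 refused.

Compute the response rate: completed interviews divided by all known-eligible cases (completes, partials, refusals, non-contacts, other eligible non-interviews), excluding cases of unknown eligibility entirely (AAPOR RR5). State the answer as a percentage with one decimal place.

Num = 823
Denominator = 823 + 92 + 533 + 133 + 56 = 1637
RR5 = 823 / 1637 = 0.5027

50.3%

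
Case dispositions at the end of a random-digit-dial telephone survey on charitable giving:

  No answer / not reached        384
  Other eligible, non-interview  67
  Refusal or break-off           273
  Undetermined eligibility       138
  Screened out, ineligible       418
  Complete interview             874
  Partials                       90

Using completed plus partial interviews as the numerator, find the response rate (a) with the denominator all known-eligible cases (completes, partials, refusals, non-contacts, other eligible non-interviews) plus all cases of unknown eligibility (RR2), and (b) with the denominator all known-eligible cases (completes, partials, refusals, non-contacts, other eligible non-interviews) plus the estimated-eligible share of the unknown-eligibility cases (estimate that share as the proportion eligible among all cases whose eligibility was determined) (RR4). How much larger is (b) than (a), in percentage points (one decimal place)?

0.8

Top → 874 + 90 = 964
Denominator → 874 + 90 + 273 + 384 + 67 + 138 = 1826
RR2 = 964 / 1826 = 0.5279
Determined eligible → 874 + 90 + 273 + 384 + 67 = 1688
e = 1688 / (1688 + 418) = 1688 / 2106 = 0.8015
e × U → 0.8015 × 138 = 110.61
Denominator → 1688 + 110.61 = 1798.61
RR4 = 964 / 1798.61 = 0.5360
Difference = 53.60 − 52.79 = 0.81 percentage points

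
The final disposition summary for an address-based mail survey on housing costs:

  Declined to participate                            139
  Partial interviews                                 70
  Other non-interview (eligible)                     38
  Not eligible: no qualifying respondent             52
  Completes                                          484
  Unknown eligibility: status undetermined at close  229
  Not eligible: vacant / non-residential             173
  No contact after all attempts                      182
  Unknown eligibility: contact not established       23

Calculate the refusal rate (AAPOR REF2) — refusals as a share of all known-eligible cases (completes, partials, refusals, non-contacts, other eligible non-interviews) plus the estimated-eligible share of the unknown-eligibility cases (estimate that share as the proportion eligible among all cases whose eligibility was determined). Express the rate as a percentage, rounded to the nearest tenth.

12.5%

Unknown if eligible = 23 + 229 = 252
Out of scope = 52 + 173 = 225
Top → 139
Known eligible → 484 + 70 + 139 + 182 + 38 = 913
e = 913 / (913 + 225) = 913 / 1138 = 0.8023
Estimated eligible among unknowns → 0.8023 × 252 = 202.18
Denom → 913 + 202.18 = 1115.18
REF2 = 139 / 1115.18 = 0.1246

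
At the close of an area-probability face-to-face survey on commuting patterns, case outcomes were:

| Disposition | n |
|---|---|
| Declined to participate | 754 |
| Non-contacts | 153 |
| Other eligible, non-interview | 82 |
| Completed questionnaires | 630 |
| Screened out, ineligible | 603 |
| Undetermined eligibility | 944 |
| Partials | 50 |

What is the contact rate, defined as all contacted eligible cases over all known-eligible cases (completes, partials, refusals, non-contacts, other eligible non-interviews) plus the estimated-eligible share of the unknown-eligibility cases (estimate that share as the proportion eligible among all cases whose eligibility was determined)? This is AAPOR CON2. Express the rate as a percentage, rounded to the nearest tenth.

64.2%

Numerator: 630 + 50 + 754 + 82 = 1516
Determined eligible: 630 + 50 + 754 + 153 + 82 = 1669
e = 1669 / (1669 + 603) = 1669 / 2272 = 0.7346
Eligible share of unknowns: 0.7346 × 944 = 693.46
Base: 1669 + 693.46 = 2362.46
CON2 = 1516 / 2362.46 = 0.6417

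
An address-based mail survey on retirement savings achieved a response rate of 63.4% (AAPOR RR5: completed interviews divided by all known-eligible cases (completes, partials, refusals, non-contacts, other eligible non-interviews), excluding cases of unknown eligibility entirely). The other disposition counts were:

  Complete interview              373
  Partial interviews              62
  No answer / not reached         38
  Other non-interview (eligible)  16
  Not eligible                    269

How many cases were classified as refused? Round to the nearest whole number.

RR5 = 373 / D = 0.634
D = 373 / 0.634 = 588.3
Other denominator terms total 489
refused = 588.3 − 489 ≈ 99

99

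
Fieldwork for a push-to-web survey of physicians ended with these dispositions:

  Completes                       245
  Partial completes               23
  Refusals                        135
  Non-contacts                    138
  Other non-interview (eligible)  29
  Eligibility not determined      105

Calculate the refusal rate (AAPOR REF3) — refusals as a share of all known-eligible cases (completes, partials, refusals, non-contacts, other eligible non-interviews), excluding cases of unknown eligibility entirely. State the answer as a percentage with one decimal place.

23.7%

Top → 135
Denom → 245 + 23 + 135 + 138 + 29 = 570
REF3 = 135 / 570 = 0.2368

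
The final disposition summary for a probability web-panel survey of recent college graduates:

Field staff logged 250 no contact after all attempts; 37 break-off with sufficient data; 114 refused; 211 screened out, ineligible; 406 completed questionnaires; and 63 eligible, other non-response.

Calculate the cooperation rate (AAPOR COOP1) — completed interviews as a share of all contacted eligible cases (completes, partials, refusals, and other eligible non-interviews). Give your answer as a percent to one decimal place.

Top → 406
Denominator → 406 + 37 + 114 + 63 = 620
COOP1 = 406 / 620 = 0.6548

65.5%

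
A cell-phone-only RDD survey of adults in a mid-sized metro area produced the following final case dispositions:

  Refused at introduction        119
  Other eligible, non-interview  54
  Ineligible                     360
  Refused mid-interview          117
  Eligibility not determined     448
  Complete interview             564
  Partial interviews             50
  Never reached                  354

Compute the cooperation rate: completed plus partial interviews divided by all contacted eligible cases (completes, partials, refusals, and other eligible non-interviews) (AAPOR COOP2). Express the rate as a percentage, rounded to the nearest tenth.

Refusals = 119 + 117 = 236
Numerator = 564 + 50 = 614
Denom = 564 + 50 + 236 + 54 = 904
COOP2 = 614 / 904 = 0.6792

67.9%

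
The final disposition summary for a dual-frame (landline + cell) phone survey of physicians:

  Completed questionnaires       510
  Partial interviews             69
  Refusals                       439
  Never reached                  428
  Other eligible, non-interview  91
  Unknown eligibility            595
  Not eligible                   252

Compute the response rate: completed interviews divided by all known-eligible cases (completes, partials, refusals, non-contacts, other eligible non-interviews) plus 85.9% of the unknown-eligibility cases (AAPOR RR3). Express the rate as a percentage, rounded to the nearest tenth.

Top = 510
Eligible (known) = 510 + 69 + 439 + 428 + 91 = 1537
e × U = 0.8590 × 595 = 511.11
Denom = 1537 + 511.11 = 2048.11
RR3 = 510 / 2048.11 = 0.2490

24.9%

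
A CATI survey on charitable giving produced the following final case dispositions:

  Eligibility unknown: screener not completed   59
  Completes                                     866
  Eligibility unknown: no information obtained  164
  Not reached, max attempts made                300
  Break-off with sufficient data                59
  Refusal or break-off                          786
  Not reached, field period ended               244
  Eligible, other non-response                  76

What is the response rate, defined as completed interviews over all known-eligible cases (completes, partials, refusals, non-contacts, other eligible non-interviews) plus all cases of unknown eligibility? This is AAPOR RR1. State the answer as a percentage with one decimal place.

Never reached = 244 + 300 = 544
Unknown if eligible = 59 + 164 = 223
Top: 866
Denom: 866 + 59 + 786 + 544 + 76 + 223 = 2554
RR1 = 866 / 2554 = 0.3391

33.9%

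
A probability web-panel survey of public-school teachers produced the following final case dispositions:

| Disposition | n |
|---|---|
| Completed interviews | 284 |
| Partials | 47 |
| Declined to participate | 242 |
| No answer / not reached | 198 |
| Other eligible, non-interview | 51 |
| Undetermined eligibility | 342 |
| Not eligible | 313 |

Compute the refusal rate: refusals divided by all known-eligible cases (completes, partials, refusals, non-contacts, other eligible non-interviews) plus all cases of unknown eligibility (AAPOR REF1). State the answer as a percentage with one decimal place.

Top = 242
Denominator = 284 + 47 + 242 + 198 + 51 + 342 = 1164
REF1 = 242 / 1164 = 0.2079

20.8%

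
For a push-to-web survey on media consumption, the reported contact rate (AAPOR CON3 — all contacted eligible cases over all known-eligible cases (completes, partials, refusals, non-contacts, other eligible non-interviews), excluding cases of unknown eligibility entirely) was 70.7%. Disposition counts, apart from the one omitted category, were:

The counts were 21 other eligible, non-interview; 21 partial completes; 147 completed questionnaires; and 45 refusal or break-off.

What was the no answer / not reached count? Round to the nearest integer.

97

Top → 147 + 21 + 45 + 21 = 234
CON3 = 234 / D = 0.707
D = 234 / 0.707 = 331.0
Remaining denominator categories sum to 234
no answer / not reached = 331.0 − 234 ≈ 97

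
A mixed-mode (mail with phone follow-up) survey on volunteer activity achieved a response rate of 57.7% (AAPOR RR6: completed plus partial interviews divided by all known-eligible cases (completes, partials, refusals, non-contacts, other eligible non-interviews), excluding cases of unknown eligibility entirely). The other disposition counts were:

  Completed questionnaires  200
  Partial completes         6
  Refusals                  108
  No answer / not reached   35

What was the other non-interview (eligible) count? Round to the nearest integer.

8

Num = 200 + 6 = 206
RR6 = 206 / D = 0.577
D = 206 / 0.577 = 357.0
Other denominator terms total 349
other non-interview (eligible) = 357.0 − 349 ≈ 8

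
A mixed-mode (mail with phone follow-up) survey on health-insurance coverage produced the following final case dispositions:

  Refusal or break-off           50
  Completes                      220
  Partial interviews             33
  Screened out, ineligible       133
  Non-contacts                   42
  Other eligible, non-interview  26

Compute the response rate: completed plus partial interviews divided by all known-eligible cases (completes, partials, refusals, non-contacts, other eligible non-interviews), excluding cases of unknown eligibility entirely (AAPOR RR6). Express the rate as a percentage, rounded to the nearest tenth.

68.2%

Top = 220 + 33 = 253
Denominator = 220 + 33 + 50 + 42 + 26 = 371
RR6 = 253 / 371 = 0.6819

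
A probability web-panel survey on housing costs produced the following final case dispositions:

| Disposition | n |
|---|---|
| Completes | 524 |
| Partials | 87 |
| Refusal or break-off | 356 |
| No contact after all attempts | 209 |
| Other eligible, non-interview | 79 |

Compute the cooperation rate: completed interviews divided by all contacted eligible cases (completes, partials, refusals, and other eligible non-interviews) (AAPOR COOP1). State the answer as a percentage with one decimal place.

Numerator: 524
Denominator: 524 + 87 + 356 + 79 = 1046
COOP1 = 524 / 1046 = 0.5010

50.1%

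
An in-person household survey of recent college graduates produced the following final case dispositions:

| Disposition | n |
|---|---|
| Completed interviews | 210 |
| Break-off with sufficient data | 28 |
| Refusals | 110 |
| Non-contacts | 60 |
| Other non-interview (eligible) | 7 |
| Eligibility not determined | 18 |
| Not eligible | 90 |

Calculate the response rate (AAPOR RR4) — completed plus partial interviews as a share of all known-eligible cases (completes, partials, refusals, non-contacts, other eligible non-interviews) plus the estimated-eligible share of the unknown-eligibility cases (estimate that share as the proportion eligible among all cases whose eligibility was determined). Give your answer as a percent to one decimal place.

55.4%

Numerator = 210 + 28 = 238
Determined eligible = 210 + 28 + 110 + 60 + 7 = 415
e = 415 / (415 + 90) = 415 / 505 = 0.8218
Estimated eligible among unknowns = 0.8218 × 18 = 14.79
Denominator = 415 + 14.79 = 429.79
RR4 = 238 / 429.79 = 0.5538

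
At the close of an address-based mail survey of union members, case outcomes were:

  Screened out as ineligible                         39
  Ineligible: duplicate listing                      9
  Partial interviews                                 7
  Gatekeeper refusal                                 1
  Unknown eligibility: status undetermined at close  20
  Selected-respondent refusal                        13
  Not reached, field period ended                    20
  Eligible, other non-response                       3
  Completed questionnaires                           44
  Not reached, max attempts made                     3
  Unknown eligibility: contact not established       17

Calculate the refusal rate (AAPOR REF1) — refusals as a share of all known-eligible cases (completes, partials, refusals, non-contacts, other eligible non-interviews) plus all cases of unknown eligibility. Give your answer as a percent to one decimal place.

10.9%

Refusals = 1 + 13 = 14
Non-contacts = 20 + 3 = 23
Unknown if eligible = 17 + 20 = 37
Out of scope = 39 + 9 = 48
Numerator = 14
Denom = 44 + 7 + 14 + 23 + 3 + 37 = 128
REF1 = 14 / 128 = 0.1094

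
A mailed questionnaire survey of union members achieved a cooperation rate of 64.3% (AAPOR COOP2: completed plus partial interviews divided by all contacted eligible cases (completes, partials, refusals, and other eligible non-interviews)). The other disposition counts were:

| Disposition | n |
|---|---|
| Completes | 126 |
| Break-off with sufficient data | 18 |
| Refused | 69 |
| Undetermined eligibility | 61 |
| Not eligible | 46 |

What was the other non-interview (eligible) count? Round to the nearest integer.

11

Num: 126 + 18 = 144
COOP2 = 144 / D = 0.643
D = 144 / 0.643 = 224.0
Other denominator terms total 213
other non-interview (eligible) = 224.0 − 213 ≈ 11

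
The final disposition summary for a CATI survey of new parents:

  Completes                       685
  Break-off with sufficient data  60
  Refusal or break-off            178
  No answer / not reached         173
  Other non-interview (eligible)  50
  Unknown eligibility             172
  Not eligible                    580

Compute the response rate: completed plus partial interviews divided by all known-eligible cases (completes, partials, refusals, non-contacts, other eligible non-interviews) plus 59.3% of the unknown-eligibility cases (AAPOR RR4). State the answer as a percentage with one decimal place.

59.7%

Num: 685 + 60 = 745
Eligible (known): 685 + 60 + 178 + 173 + 50 = 1146
Estimated eligible among unknowns: 0.5930 × 172 = 102.00
Denom: 1146 + 102.00 = 1248.00
RR4 = 745 / 1248.00 = 0.5970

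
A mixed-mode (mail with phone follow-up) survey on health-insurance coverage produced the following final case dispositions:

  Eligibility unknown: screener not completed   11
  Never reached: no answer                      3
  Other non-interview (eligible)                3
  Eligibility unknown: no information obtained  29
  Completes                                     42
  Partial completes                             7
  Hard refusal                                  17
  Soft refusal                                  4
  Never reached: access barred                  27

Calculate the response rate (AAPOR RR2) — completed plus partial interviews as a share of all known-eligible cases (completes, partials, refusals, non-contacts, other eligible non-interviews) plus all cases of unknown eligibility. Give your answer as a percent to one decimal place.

34.3%

Refused = 17 + 4 = 21
No contact after all attempts = 3 + 27 = 30
Unknown eligibility = 11 + 29 = 40
Top = 42 + 7 = 49
Base = 42 + 7 + 21 + 30 + 3 + 40 = 143
RR2 = 49 / 143 = 0.3427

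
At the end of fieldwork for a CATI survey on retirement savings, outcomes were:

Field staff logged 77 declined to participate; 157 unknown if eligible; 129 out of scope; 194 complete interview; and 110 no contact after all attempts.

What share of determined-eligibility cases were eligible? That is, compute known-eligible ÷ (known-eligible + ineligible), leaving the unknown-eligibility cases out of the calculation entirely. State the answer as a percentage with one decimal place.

74.7%

Eligible (known) → 194 + 77 + 110 = 381
e = 381 / (381 + 129) = 381 / 510 = 0.7471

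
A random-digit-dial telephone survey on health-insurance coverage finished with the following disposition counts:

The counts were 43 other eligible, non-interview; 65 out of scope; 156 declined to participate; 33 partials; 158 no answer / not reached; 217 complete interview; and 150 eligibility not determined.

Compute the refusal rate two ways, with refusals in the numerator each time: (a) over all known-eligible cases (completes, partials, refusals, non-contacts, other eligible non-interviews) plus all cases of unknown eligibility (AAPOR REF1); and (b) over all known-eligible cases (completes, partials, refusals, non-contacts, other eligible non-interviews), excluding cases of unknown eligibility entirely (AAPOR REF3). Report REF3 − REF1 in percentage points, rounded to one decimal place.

5.1

Top: 156
Denom: 217 + 33 + 156 + 158 + 43 + 150 = 757
REF1 = 156 / 757 = 0.2061
Denom: 217 + 33 + 156 + 158 + 43 = 607
REF3 = 156 / 607 = 0.2570
Difference = 25.70 − 20.61 = 5.09 percentage points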